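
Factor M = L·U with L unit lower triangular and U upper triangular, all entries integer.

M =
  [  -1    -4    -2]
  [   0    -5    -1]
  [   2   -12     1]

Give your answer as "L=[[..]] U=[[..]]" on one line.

L=[[1,0,0],[0,1,0],[-2,4,1]] U=[[-1,-4,-2],[0,-5,-1],[0,0,1]]

  r1 -= 0·r0 → [0,-5,-1]
  r2 -= -2·r0 → [0,-20,-3]
  r2 -= 4·r1 → [0,0,1]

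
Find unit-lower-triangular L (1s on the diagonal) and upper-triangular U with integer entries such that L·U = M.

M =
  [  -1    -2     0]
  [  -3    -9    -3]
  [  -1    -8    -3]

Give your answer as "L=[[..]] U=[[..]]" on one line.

  r1 -= 3·r0 → [0,-3,-3]
  r2 -= 1·r0 → [0,-6,-3]
  r2 -= 2·r1 → [0,0,3]

L=[[1,0,0],[3,1,0],[1,2,1]] U=[[-1,-2,0],[0,-3,-3],[0,0,3]]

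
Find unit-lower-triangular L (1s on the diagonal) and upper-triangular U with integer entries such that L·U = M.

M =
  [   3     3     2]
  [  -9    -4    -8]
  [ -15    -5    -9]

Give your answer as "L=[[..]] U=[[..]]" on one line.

L=[[1,0,0],[-3,1,0],[-5,2,1]] U=[[3,3,2],[0,5,-2],[0,0,5]]

  r1 -= -3·r0 → [0,5,-2]
  r2 -= -5·r0 → [0,10,1]
  r2 -= 2·r1 → [0,0,5]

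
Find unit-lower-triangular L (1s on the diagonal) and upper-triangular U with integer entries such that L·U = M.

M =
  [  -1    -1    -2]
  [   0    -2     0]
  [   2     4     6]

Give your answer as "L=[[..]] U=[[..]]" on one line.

  row1 -= 0·row0 → [0,-2,0]
  row2 -= -2·row0 → [0,2,2]
  row2 -= -1·row1 → [0,0,2]

L=[[1,0,0],[0,1,0],[-2,-1,1]] U=[[-1,-1,-2],[0,-2,0],[0,0,2]]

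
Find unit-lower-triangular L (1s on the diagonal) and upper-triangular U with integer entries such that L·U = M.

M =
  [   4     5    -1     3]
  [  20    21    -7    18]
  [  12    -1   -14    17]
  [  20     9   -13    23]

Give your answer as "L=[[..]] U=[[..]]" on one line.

  R1 -= 5·R0 → [0,-4,-2,3]
  R2 -= 3·R0 → [0,-16,-11,8]
  R3 -= 5·R0 → [0,-16,-8,8]
  R2 -= 4·R1 → [0,0,-3,-4]
  R3 -= 4·R1 → [0,0,0,-4]
  R3 -= 0·R2 → [0,0,0,-4]

L=[[1,0,0,0],[5,1,0,0],[3,4,1,0],[5,4,0,1]] U=[[4,5,-1,3],[0,-4,-2,3],[0,0,-3,-4],[0,0,0,-4]]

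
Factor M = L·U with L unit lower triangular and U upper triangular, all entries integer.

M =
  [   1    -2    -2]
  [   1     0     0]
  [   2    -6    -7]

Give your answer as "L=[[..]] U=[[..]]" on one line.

  r1 -= 1·r0 → [0,2,2]
  r2 -= 2·r0 → [0,-2,-3]
  r2 -= -1·r1 → [0,0,-1]

L=[[1,0,0],[1,1,0],[2,-1,1]] U=[[1,-2,-2],[0,2,2],[0,0,-1]]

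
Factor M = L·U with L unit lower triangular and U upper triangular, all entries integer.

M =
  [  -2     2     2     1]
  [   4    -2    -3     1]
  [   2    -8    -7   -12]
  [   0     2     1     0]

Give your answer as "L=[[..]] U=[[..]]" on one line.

L=[[1,0,0,0],[-2,1,0,0],[-1,-3,1,0],[0,1,0,1]] U=[[-2,2,2,1],[0,2,1,3],[0,0,-2,-2],[0,0,0,-3]]

  R1 -= -2·R0 → [0,2,1,3]
  R2 -= -1·R0 → [0,-6,-5,-11]
  R3 -= 0·R0 → [0,2,1,0]
  R2 -= -3·R1 → [0,0,-2,-2]
  R3 -= 1·R1 → [0,0,0,-3]
  R3 -= 0·R2 → [0,0,0,-3]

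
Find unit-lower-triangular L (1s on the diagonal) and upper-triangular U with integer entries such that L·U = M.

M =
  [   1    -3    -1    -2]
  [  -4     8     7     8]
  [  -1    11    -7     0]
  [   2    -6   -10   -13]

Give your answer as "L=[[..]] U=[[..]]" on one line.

L=[[1,0,0,0],[-4,1,0,0],[-1,-2,1,0],[2,0,4,1]] U=[[1,-3,-1,-2],[0,-4,3,0],[0,0,-2,-2],[0,0,0,-1]]

  R1 -= -4·R0 → [0,-4,3,0]
  R2 -= -1·R0 → [0,8,-8,-2]
  R3 -= 2·R0 → [0,0,-8,-9]
  R2 -= -2·R1 → [0,0,-2,-2]
  R3 -= 0·R1 → [0,0,-8,-9]
  R3 -= 4·R2 → [0,0,0,-1]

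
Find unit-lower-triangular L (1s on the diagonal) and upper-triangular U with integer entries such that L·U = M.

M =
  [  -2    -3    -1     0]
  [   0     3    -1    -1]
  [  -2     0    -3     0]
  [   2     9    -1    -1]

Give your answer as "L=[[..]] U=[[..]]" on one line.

  row1 -= 0·row0 → [0,3,-1,-1]
  row2 -= 1·row0 → [0,3,-2,0]
  row3 -= -1·row0 → [0,6,-2,-1]
  row2 -= 1·row1 → [0,0,-1,1]
  row3 -= 2·row1 → [0,0,0,1]
  row3 -= 0·row2 → [0,0,0,1]

L=[[1,0,0,0],[0,1,0,0],[1,1,1,0],[-1,2,0,1]] U=[[-2,-3,-1,0],[0,3,-1,-1],[0,0,-1,1],[0,0,0,1]]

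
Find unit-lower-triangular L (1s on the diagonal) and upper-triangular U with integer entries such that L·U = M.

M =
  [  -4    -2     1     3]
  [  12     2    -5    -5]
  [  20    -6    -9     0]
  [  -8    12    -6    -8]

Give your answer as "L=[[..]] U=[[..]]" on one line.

  row1 -= -3·row0 → [0,-4,-2,4]
  row2 -= -5·row0 → [0,-16,-4,15]
  row3 -= 2·row0 → [0,16,-8,-14]
  row2 -= 4·row1 → [0,0,4,-1]
  row3 -= -4·row1 → [0,0,-16,2]
  row3 -= -4·row2 → [0,0,0,-2]

L=[[1,0,0,0],[-3,1,0,0],[-5,4,1,0],[2,-4,-4,1]] U=[[-4,-2,1,3],[0,-4,-2,4],[0,0,4,-1],[0,0,0,-2]]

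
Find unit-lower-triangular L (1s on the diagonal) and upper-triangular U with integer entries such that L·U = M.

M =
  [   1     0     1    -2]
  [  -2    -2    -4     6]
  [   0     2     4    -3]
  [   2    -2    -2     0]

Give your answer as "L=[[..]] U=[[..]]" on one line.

  row1 -= -2·row0 → [0,-2,-2,2]
  row2 -= 0·row0 → [0,2,4,-3]
  row3 -= 2·row0 → [0,-2,-4,4]
  row2 -= -1·row1 → [0,0,2,-1]
  row3 -= 1·row1 → [0,0,-2,2]
  row3 -= -1·row2 → [0,0,0,1]

L=[[1,0,0,0],[-2,1,0,0],[0,-1,1,0],[2,1,-1,1]] U=[[1,0,1,-2],[0,-2,-2,2],[0,0,2,-1],[0,0,0,1]]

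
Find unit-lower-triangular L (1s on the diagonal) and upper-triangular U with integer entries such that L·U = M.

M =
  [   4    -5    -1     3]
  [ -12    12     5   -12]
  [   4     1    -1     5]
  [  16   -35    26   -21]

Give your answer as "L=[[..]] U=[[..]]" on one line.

L=[[1,0,0,0],[-3,1,0,0],[1,-2,1,0],[4,5,5,1]] U=[[4,-5,-1,3],[0,-3,2,-3],[0,0,4,-4],[0,0,0,2]]

  R1 -= -3·R0 → [0,-3,2,-3]
  R2 -= 1·R0 → [0,6,0,2]
  R3 -= 4·R0 → [0,-15,30,-33]
  R2 -= -2·R1 → [0,0,4,-4]
  R3 -= 5·R1 → [0,0,20,-18]
  R3 -= 5·R2 → [0,0,0,2]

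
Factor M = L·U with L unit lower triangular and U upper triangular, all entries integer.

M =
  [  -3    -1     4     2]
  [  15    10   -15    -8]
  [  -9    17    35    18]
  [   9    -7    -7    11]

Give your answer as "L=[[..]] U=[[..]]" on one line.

L=[[1,0,0,0],[-5,1,0,0],[3,4,1,0],[-3,-2,5,1]] U=[[-3,-1,4,2],[0,5,5,2],[0,0,3,4],[0,0,0,1]]

  r1 -= -5·r0 → [0,5,5,2]
  r2 -= 3·r0 → [0,20,23,12]
  r3 -= -3·r0 → [0,-10,5,17]
  r2 -= 4·r1 → [0,0,3,4]
  r3 -= -2·r1 → [0,0,15,21]
  r3 -= 5·r2 → [0,0,0,1]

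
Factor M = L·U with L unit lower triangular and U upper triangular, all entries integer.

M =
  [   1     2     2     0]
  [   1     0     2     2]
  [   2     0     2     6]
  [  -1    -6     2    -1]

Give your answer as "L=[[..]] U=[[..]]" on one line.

L=[[1,0,0,0],[1,1,0,0],[2,2,1,0],[-1,2,-2,1]] U=[[1,2,2,0],[0,-2,0,2],[0,0,-2,2],[0,0,0,-1]]

  R1 -= 1·R0 → [0,-2,0,2]
  R2 -= 2·R0 → [0,-4,-2,6]
  R3 -= -1·R0 → [0,-4,4,-1]
  R2 -= 2·R1 → [0,0,-2,2]
  R3 -= 2·R1 → [0,0,4,-5]
  R3 -= -2·R2 → [0,0,0,-1]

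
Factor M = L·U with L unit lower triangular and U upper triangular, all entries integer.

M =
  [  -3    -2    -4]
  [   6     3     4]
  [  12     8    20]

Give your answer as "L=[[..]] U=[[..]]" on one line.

  row1 -= -2·row0 → [0,-1,-4]
  row2 -= -4·row0 → [0,0,4]
  row2 -= 0·row1 → [0,0,4]

L=[[1,0,0],[-2,1,0],[-4,0,1]] U=[[-3,-2,-4],[0,-1,-4],[0,0,4]]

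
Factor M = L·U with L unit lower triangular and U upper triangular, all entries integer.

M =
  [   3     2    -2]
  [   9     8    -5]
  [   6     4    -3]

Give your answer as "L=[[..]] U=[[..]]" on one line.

L=[[1,0,0],[3,1,0],[2,0,1]] U=[[3,2,-2],[0,2,1],[0,0,1]]

  row1 -= 3·row0 → [0,2,1]
  row2 -= 2·row0 → [0,0,1]
  row2 -= 0·row1 → [0,0,1]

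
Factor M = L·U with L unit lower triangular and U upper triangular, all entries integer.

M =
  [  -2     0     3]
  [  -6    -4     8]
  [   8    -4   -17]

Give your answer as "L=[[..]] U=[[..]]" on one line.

L=[[1,0,0],[3,1,0],[-4,1,1]] U=[[-2,0,3],[0,-4,-1],[0,0,-4]]

  R1 -= 3·R0 → [0,-4,-1]
  R2 -= -4·R0 → [0,-4,-5]
  R2 -= 1·R1 → [0,0,-4]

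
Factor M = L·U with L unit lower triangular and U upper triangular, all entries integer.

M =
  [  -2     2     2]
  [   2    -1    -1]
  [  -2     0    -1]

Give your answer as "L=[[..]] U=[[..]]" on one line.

L=[[1,0,0],[-1,1,0],[1,-2,1]] U=[[-2,2,2],[0,1,1],[0,0,-1]]

  r1 -= -1·r0 → [0,1,1]
  r2 -= 1·r0 → [0,-2,-3]
  r2 -= -2·r1 → [0,0,-1]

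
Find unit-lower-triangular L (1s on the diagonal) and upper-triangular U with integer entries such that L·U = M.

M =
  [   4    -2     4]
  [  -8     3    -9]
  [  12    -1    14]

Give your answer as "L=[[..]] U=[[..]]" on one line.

  row1 -= -2·row0 → [0,-1,-1]
  row2 -= 3·row0 → [0,5,2]
  row2 -= -5·row1 → [0,0,-3]

L=[[1,0,0],[-2,1,0],[3,-5,1]] U=[[4,-2,4],[0,-1,-1],[0,0,-3]]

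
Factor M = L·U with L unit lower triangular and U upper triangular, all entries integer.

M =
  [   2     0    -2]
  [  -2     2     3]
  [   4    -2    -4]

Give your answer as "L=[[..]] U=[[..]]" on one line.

L=[[1,0,0],[-1,1,0],[2,-1,1]] U=[[2,0,-2],[0,2,1],[0,0,1]]

  r1 -= -1·r0 → [0,2,1]
  r2 -= 2·r0 → [0,-2,0]
  r2 -= -1·r1 → [0,0,1]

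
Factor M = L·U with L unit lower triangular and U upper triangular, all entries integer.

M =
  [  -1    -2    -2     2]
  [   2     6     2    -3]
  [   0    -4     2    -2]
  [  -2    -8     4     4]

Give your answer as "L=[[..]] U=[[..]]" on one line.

L=[[1,0,0,0],[-2,1,0,0],[0,-2,1,0],[2,-2,-2,1]] U=[[-1,-2,-2,2],[0,2,-2,1],[0,0,-2,0],[0,0,0,2]]

  row1 -= -2·row0 → [0,2,-2,1]
  row2 -= 0·row0 → [0,-4,2,-2]
  row3 -= 2·row0 → [0,-4,8,0]
  row2 -= -2·row1 → [0,0,-2,0]
  row3 -= -2·row1 → [0,0,4,2]
  row3 -= -2·row2 → [0,0,0,2]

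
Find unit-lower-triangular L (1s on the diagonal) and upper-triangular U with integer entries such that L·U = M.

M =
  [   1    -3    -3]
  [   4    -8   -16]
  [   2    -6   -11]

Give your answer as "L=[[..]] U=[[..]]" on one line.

  R1 -= 4·R0 → [0,4,-4]
  R2 -= 2·R0 → [0,0,-5]
  R2 -= 0·R1 → [0,0,-5]

L=[[1,0,0],[4,1,0],[2,0,1]] U=[[1,-3,-3],[0,4,-4],[0,0,-5]]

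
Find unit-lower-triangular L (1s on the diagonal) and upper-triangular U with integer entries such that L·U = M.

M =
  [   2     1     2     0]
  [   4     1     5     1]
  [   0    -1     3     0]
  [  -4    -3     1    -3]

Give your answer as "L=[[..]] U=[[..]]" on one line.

L=[[1,0,0,0],[2,1,0,0],[0,1,1,0],[-2,1,2,1]] U=[[2,1,2,0],[0,-1,1,1],[0,0,2,-1],[0,0,0,-2]]

  R1 -= 2·R0 → [0,-1,1,1]
  R2 -= 0·R0 → [0,-1,3,0]
  R3 -= -2·R0 → [0,-1,5,-3]
  R2 -= 1·R1 → [0,0,2,-1]
  R3 -= 1·R1 → [0,0,4,-4]
  R3 -= 2·R2 → [0,0,0,-2]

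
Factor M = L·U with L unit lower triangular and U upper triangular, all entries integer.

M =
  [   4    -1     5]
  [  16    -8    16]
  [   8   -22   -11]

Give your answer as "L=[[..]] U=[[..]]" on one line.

  r1 -= 4·r0 → [0,-4,-4]
  r2 -= 2·r0 → [0,-20,-21]
  r2 -= 5·r1 → [0,0,-1]

L=[[1,0,0],[4,1,0],[2,5,1]] U=[[4,-1,5],[0,-4,-4],[0,0,-1]]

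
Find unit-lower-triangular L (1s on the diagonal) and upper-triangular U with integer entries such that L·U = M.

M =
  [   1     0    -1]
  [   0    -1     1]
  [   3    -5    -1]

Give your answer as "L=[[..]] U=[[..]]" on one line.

L=[[1,0,0],[0,1,0],[3,5,1]] U=[[1,0,-1],[0,-1,1],[0,0,-3]]

  row1 -= 0·row0 → [0,-1,1]
  row2 -= 3·row0 → [0,-5,2]
  row2 -= 5·row1 → [0,0,-3]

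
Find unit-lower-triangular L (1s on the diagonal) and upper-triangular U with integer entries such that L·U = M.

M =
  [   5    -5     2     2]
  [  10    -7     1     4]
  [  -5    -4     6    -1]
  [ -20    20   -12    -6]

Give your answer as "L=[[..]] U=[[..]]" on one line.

L=[[1,0,0,0],[2,1,0,0],[-1,-3,1,0],[-4,0,4,1]] U=[[5,-5,2,2],[0,3,-3,0],[0,0,-1,1],[0,0,0,-2]]

  row1 -= 2·row0 → [0,3,-3,0]
  row2 -= -1·row0 → [0,-9,8,1]
  row3 -= -4·row0 → [0,0,-4,2]
  row2 -= -3·row1 → [0,0,-1,1]
  row3 -= 0·row1 → [0,0,-4,2]
  row3 -= 4·row2 → [0,0,0,-2]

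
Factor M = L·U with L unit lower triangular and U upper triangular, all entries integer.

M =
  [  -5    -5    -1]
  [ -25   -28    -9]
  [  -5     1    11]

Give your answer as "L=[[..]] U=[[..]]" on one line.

L=[[1,0,0],[5,1,0],[1,-2,1]] U=[[-5,-5,-1],[0,-3,-4],[0,0,4]]

  R1 -= 5·R0 → [0,-3,-4]
  R2 -= 1·R0 → [0,6,12]
  R2 -= -2·R1 → [0,0,4]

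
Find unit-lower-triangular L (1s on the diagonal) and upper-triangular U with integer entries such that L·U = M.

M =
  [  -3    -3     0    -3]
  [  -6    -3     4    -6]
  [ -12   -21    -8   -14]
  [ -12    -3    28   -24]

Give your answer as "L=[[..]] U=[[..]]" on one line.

L=[[1,0,0,0],[2,1,0,0],[4,-3,1,0],[4,3,4,1]] U=[[-3,-3,0,-3],[0,3,4,0],[0,0,4,-2],[0,0,0,-4]]

  r1 -= 2·r0 → [0,3,4,0]
  r2 -= 4·r0 → [0,-9,-8,-2]
  r3 -= 4·r0 → [0,9,28,-12]
  r2 -= -3·r1 → [0,0,4,-2]
  r3 -= 3·r1 → [0,0,16,-12]
  r3 -= 4·r2 → [0,0,0,-4]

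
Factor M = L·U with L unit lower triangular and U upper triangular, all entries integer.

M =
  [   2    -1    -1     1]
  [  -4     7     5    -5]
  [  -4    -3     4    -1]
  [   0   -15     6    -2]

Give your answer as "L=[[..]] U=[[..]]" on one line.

L=[[1,0,0,0],[-2,1,0,0],[-2,-1,1,0],[0,-3,3,1]] U=[[2,-1,-1,1],[0,5,3,-3],[0,0,5,-2],[0,0,0,-5]]

  r1 -= -2·r0 → [0,5,3,-3]
  r2 -= -2·r0 → [0,-5,2,1]
  r3 -= 0·r0 → [0,-15,6,-2]
  r2 -= -1·r1 → [0,0,5,-2]
  r3 -= -3·r1 → [0,0,15,-11]
  r3 -= 3·r2 → [0,0,0,-5]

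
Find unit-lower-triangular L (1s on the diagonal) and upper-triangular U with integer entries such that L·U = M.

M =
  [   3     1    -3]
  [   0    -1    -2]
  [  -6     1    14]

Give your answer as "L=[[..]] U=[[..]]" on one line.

  r1 -= 0·r0 → [0,-1,-2]
  r2 -= -2·r0 → [0,3,8]
  r2 -= -3·r1 → [0,0,2]

L=[[1,0,0],[0,1,0],[-2,-3,1]] U=[[3,1,-3],[0,-1,-2],[0,0,2]]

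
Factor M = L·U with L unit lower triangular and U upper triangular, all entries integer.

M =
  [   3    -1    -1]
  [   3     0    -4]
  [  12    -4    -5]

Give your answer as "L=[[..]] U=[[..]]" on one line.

L=[[1,0,0],[1,1,0],[4,0,1]] U=[[3,-1,-1],[0,1,-3],[0,0,-1]]

  r1 -= 1·r0 → [0,1,-3]
  r2 -= 4·r0 → [0,0,-1]
  r2 -= 0·r1 → [0,0,-1]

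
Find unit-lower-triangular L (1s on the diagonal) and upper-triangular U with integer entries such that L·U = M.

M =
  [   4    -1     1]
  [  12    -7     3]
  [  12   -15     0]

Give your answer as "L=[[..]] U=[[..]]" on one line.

L=[[1,0,0],[3,1,0],[3,3,1]] U=[[4,-1,1],[0,-4,0],[0,0,-3]]

  row1 -= 3·row0 → [0,-4,0]
  row2 -= 3·row0 → [0,-12,-3]
  row2 -= 3·row1 → [0,0,-3]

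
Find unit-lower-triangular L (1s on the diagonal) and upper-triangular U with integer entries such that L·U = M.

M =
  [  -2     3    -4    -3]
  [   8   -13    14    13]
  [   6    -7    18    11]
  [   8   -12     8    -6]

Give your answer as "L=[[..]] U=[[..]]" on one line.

  R1 -= -4·R0 → [0,-1,-2,1]
  R2 -= -3·R0 → [0,2,6,2]
  R3 -= -4·R0 → [0,0,-8,-18]
  R2 -= -2·R1 → [0,0,2,4]
  R3 -= 0·R1 → [0,0,-8,-18]
  R3 -= -4·R2 → [0,0,0,-2]

L=[[1,0,0,0],[-4,1,0,0],[-3,-2,1,0],[-4,0,-4,1]] U=[[-2,3,-4,-3],[0,-1,-2,1],[0,0,2,4],[0,0,0,-2]]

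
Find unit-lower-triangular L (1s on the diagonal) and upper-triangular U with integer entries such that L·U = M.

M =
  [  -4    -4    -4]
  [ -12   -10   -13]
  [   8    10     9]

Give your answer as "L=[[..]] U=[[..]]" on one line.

  row1 -= 3·row0 → [0,2,-1]
  row2 -= -2·row0 → [0,2,1]
  row2 -= 1·row1 → [0,0,2]

L=[[1,0,0],[3,1,0],[-2,1,1]] U=[[-4,-4,-4],[0,2,-1],[0,0,2]]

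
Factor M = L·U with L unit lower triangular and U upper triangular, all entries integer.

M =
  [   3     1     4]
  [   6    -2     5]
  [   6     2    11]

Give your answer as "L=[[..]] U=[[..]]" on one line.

L=[[1,0,0],[2,1,0],[2,0,1]] U=[[3,1,4],[0,-4,-3],[0,0,3]]

  row1 -= 2·row0 → [0,-4,-3]
  row2 -= 2·row0 → [0,0,3]
  row2 -= 0·row1 → [0,0,3]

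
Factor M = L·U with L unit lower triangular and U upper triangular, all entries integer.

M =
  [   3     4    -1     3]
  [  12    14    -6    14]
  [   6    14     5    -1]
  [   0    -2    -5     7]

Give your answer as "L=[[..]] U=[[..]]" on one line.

  row1 -= 4·row0 → [0,-2,-2,2]
  row2 -= 2·row0 → [0,6,7,-7]
  row3 -= 0·row0 → [0,-2,-5,7]
  row2 -= -3·row1 → [0,0,1,-1]
  row3 -= 1·row1 → [0,0,-3,5]
  row3 -= -3·row2 → [0,0,0,2]

L=[[1,0,0,0],[4,1,0,0],[2,-3,1,0],[0,1,-3,1]] U=[[3,4,-1,3],[0,-2,-2,2],[0,0,1,-1],[0,0,0,2]]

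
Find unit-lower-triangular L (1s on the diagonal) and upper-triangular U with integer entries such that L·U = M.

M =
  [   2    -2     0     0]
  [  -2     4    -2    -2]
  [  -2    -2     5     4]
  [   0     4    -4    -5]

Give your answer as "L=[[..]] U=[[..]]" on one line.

  row1 -= -1·row0 → [0,2,-2,-2]
  row2 -= -1·row0 → [0,-4,5,4]
  row3 -= 0·row0 → [0,4,-4,-5]
  row2 -= -2·row1 → [0,0,1,0]
  row3 -= 2·row1 → [0,0,0,-1]
  row3 -= 0·row2 → [0,0,0,-1]

L=[[1,0,0,0],[-1,1,0,0],[-1,-2,1,0],[0,2,0,1]] U=[[2,-2,0,0],[0,2,-2,-2],[0,0,1,0],[0,0,0,-1]]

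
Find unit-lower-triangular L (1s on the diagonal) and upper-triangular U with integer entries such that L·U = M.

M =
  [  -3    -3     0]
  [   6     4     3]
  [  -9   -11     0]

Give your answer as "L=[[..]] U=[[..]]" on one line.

L=[[1,0,0],[-2,1,0],[3,1,1]] U=[[-3,-3,0],[0,-2,3],[0,0,-3]]

  row1 -= -2·row0 → [0,-2,3]
  row2 -= 3·row0 → [0,-2,0]
  row2 -= 1·row1 → [0,0,-3]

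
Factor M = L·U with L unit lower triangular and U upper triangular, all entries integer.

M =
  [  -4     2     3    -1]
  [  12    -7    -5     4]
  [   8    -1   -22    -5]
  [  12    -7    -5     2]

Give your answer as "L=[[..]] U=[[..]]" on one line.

  r1 -= -3·r0 → [0,-1,4,1]
  r2 -= -2·r0 → [0,3,-16,-7]
  r3 -= -3·r0 → [0,-1,4,-1]
  r2 -= -3·r1 → [0,0,-4,-4]
  r3 -= 1·r1 → [0,0,0,-2]
  r3 -= 0·r2 → [0,0,0,-2]

L=[[1,0,0,0],[-3,1,0,0],[-2,-3,1,0],[-3,1,0,1]] U=[[-4,2,3,-1],[0,-1,4,1],[0,0,-4,-4],[0,0,0,-2]]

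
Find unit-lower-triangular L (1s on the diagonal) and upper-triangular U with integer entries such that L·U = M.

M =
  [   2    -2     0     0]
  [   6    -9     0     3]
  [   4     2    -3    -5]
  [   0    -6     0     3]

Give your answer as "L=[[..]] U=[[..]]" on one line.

  r1 -= 3·r0 → [0,-3,0,3]
  r2 -= 2·r0 → [0,6,-3,-5]
  r3 -= 0·r0 → [0,-6,0,3]
  r2 -= -2·r1 → [0,0,-3,1]
  r3 -= 2·r1 → [0,0,0,-3]
  r3 -= 0·r2 → [0,0,0,-3]

L=[[1,0,0,0],[3,1,0,0],[2,-2,1,0],[0,2,0,1]] U=[[2,-2,0,0],[0,-3,0,3],[0,0,-3,1],[0,0,0,-3]]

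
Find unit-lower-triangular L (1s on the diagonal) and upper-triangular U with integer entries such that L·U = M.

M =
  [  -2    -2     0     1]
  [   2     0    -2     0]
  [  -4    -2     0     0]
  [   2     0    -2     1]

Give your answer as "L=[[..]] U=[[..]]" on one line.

  row1 -= -1·row0 → [0,-2,-2,1]
  row2 -= 2·row0 → [0,2,0,-2]
  row3 -= -1·row0 → [0,-2,-2,2]
  row2 -= -1·row1 → [0,0,-2,-1]
  row3 -= 1·row1 → [0,0,0,1]
  row3 -= 0·row2 → [0,0,0,1]

L=[[1,0,0,0],[-1,1,0,0],[2,-1,1,0],[-1,1,0,1]] U=[[-2,-2,0,1],[0,-2,-2,1],[0,0,-2,-1],[0,0,0,1]]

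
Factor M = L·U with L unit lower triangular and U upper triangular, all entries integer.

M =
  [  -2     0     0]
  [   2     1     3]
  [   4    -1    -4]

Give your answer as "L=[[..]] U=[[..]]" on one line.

  row1 -= -1·row0 → [0,1,3]
  row2 -= -2·row0 → [0,-1,-4]
  row2 -= -1·row1 → [0,0,-1]

L=[[1,0,0],[-1,1,0],[-2,-1,1]] U=[[-2,0,0],[0,1,3],[0,0,-1]]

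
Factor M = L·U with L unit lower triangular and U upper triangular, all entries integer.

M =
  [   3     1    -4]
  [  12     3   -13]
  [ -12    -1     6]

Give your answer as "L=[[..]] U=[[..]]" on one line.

L=[[1,0,0],[4,1,0],[-4,-3,1]] U=[[3,1,-4],[0,-1,3],[0,0,-1]]

  R1 -= 4·R0 → [0,-1,3]
  R2 -= -4·R0 → [0,3,-10]
  R2 -= -3·R1 → [0,0,-1]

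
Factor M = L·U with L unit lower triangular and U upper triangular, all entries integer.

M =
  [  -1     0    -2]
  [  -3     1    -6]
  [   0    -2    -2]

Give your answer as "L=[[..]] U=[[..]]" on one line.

L=[[1,0,0],[3,1,0],[0,-2,1]] U=[[-1,0,-2],[0,1,0],[0,0,-2]]

  r1 -= 3·r0 → [0,1,0]
  r2 -= 0·r0 → [0,-2,-2]
  r2 -= -2·r1 → [0,0,-2]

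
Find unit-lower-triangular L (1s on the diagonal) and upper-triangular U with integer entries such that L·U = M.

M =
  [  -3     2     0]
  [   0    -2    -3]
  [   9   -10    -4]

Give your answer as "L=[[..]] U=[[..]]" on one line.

  row1 -= 0·row0 → [0,-2,-3]
  row2 -= -3·row0 → [0,-4,-4]
  row2 -= 2·row1 → [0,0,2]

L=[[1,0,0],[0,1,0],[-3,2,1]] U=[[-3,2,0],[0,-2,-3],[0,0,2]]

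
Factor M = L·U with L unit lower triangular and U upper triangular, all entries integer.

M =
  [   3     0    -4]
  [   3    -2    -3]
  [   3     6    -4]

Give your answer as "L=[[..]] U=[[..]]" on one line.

L=[[1,0,0],[1,1,0],[1,-3,1]] U=[[3,0,-4],[0,-2,1],[0,0,3]]

  row1 -= 1·row0 → [0,-2,1]
  row2 -= 1·row0 → [0,6,0]
  row2 -= -3·row1 → [0,0,3]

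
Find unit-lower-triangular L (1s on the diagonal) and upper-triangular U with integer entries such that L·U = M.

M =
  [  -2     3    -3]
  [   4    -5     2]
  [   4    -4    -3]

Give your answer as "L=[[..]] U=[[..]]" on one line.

  r1 -= -2·r0 → [0,1,-4]
  r2 -= -2·r0 → [0,2,-9]
  r2 -= 2·r1 → [0,0,-1]

L=[[1,0,0],[-2,1,0],[-2,2,1]] U=[[-2,3,-3],[0,1,-4],[0,0,-1]]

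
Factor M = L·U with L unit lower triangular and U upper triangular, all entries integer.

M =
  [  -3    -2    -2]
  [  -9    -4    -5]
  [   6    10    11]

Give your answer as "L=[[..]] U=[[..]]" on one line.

  row1 -= 3·row0 → [0,2,1]
  row2 -= -2·row0 → [0,6,7]
  row2 -= 3·row1 → [0,0,4]

L=[[1,0,0],[3,1,0],[-2,3,1]] U=[[-3,-2,-2],[0,2,1],[0,0,4]]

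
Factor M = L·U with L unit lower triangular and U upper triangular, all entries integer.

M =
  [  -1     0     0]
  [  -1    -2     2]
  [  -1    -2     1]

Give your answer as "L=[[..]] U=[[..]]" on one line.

  r1 -= 1·r0 → [0,-2,2]
  r2 -= 1·r0 → [0,-2,1]
  r2 -= 1·r1 → [0,0,-1]

L=[[1,0,0],[1,1,0],[1,1,1]] U=[[-1,0,0],[0,-2,2],[0,0,-1]]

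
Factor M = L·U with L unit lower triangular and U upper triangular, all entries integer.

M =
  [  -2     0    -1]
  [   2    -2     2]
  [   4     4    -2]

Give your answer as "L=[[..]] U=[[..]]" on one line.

  r1 -= -1·r0 → [0,-2,1]
  r2 -= -2·r0 → [0,4,-4]
  r2 -= -2·r1 → [0,0,-2]

L=[[1,0,0],[-1,1,0],[-2,-2,1]] U=[[-2,0,-1],[0,-2,1],[0,0,-2]]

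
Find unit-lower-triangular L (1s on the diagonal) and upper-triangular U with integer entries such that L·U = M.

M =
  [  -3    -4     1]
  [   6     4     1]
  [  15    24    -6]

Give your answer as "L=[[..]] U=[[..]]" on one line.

L=[[1,0,0],[-2,1,0],[-5,-1,1]] U=[[-3,-4,1],[0,-4,3],[0,0,2]]

  row1 -= -2·row0 → [0,-4,3]
  row2 -= -5·row0 → [0,4,-1]
  row2 -= -1·row1 → [0,0,2]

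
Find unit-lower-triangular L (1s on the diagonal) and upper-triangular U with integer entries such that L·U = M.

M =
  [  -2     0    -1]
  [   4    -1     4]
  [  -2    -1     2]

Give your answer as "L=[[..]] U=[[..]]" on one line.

L=[[1,0,0],[-2,1,0],[1,1,1]] U=[[-2,0,-1],[0,-1,2],[0,0,1]]

  R1 -= -2·R0 → [0,-1,2]
  R2 -= 1·R0 → [0,-1,3]
  R2 -= 1·R1 → [0,0,1]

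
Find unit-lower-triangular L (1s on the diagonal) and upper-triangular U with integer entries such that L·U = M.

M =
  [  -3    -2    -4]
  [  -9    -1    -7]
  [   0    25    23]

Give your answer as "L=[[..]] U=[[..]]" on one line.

  R1 -= 3·R0 → [0,5,5]
  R2 -= 0·R0 → [0,25,23]
  R2 -= 5·R1 → [0,0,-2]

L=[[1,0,0],[3,1,0],[0,5,1]] U=[[-3,-2,-4],[0,5,5],[0,0,-2]]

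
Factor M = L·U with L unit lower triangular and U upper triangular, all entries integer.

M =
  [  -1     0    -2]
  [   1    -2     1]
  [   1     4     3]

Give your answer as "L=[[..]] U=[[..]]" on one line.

  R1 -= -1·R0 → [0,-2,-1]
  R2 -= -1·R0 → [0,4,1]
  R2 -= -2·R1 → [0,0,-1]

L=[[1,0,0],[-1,1,0],[-1,-2,1]] U=[[-1,0,-2],[0,-2,-1],[0,0,-1]]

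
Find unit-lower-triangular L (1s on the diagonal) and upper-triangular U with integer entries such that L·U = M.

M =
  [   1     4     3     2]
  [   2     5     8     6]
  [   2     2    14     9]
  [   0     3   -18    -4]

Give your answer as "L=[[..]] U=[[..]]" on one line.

L=[[1,0,0,0],[2,1,0,0],[2,2,1,0],[0,-1,-4,1]] U=[[1,4,3,2],[0,-3,2,2],[0,0,4,1],[0,0,0,2]]

  R1 -= 2·R0 → [0,-3,2,2]
  R2 -= 2·R0 → [0,-6,8,5]
  R3 -= 0·R0 → [0,3,-18,-4]
  R2 -= 2·R1 → [0,0,4,1]
  R3 -= -1·R1 → [0,0,-16,-2]
  R3 -= -4·R2 → [0,0,0,2]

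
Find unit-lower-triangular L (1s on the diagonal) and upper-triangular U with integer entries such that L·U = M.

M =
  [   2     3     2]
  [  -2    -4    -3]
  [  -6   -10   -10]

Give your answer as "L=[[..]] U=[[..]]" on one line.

L=[[1,0,0],[-1,1,0],[-3,1,1]] U=[[2,3,2],[0,-1,-1],[0,0,-3]]

  r1 -= -1·r0 → [0,-1,-1]
  r2 -= -3·r0 → [0,-1,-4]
  r2 -= 1·r1 → [0,0,-3]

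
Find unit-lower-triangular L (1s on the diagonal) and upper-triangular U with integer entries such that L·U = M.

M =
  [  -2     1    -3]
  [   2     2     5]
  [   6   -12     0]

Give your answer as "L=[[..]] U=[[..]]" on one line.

L=[[1,0,0],[-1,1,0],[-3,-3,1]] U=[[-2,1,-3],[0,3,2],[0,0,-3]]

  row1 -= -1·row0 → [0,3,2]
  row2 -= -3·row0 → [0,-9,-9]
  row2 -= -3·row1 → [0,0,-3]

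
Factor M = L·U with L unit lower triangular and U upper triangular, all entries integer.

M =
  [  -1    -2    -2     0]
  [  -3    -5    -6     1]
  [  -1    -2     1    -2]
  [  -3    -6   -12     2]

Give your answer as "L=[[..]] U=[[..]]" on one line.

  R1 -= 3·R0 → [0,1,0,1]
  R2 -= 1·R0 → [0,0,3,-2]
  R3 -= 3·R0 → [0,0,-6,2]
  R2 -= 0·R1 → [0,0,3,-2]
  R3 -= 0·R1 → [0,0,-6,2]
  R3 -= -2·R2 → [0,0,0,-2]

L=[[1,0,0,0],[3,1,0,0],[1,0,1,0],[3,0,-2,1]] U=[[-1,-2,-2,0],[0,1,0,1],[0,0,3,-2],[0,0,0,-2]]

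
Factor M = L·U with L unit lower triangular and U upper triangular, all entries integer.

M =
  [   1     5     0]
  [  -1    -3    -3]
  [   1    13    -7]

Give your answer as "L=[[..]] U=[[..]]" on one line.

L=[[1,0,0],[-1,1,0],[1,4,1]] U=[[1,5,0],[0,2,-3],[0,0,5]]

  r1 -= -1·r0 → [0,2,-3]
  r2 -= 1·r0 → [0,8,-7]
  r2 -= 4·r1 → [0,0,5]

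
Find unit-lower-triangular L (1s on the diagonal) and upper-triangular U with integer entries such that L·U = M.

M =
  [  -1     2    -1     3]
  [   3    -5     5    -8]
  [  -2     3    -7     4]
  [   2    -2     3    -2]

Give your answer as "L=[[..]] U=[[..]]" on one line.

  R1 -= -3·R0 → [0,1,2,1]
  R2 -= 2·R0 → [0,-1,-5,-2]
  R3 -= -2·R0 → [0,2,1,4]
  R2 -= -1·R1 → [0,0,-3,-1]
  R3 -= 2·R1 → [0,0,-3,2]
  R3 -= 1·R2 → [0,0,0,3]

L=[[1,0,0,0],[-3,1,0,0],[2,-1,1,0],[-2,2,1,1]] U=[[-1,2,-1,3],[0,1,2,1],[0,0,-3,-1],[0,0,0,3]]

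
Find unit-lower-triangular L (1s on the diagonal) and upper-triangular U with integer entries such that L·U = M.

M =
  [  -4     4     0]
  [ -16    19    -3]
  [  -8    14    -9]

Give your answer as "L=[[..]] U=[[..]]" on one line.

L=[[1,0,0],[4,1,0],[2,2,1]] U=[[-4,4,0],[0,3,-3],[0,0,-3]]

  row1 -= 4·row0 → [0,3,-3]
  row2 -= 2·row0 → [0,6,-9]
  row2 -= 2·row1 → [0,0,-3]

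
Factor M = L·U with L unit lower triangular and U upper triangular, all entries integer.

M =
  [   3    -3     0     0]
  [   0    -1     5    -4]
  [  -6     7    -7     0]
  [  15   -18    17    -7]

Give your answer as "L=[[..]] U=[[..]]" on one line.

L=[[1,0,0,0],[0,1,0,0],[-2,-1,1,0],[5,3,-1,1]] U=[[3,-3,0,0],[0,-1,5,-4],[0,0,-2,-4],[0,0,0,1]]

  R1 -= 0·R0 → [0,-1,5,-4]
  R2 -= -2·R0 → [0,1,-7,0]
  R3 -= 5·R0 → [0,-3,17,-7]
  R2 -= -1·R1 → [0,0,-2,-4]
  R3 -= 3·R1 → [0,0,2,5]
  R3 -= -1·R2 → [0,0,0,1]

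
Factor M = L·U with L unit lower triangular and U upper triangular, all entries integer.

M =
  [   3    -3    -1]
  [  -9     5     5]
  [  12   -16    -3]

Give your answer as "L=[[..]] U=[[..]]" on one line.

  R1 -= -3·R0 → [0,-4,2]
  R2 -= 4·R0 → [0,-4,1]
  R2 -= 1·R1 → [0,0,-1]

L=[[1,0,0],[-3,1,0],[4,1,1]] U=[[3,-3,-1],[0,-4,2],[0,0,-1]]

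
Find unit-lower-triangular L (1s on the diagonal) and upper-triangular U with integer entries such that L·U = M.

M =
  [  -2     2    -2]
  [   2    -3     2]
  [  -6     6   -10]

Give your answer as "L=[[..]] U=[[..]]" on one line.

L=[[1,0,0],[-1,1,0],[3,0,1]] U=[[-2,2,-2],[0,-1,0],[0,0,-4]]

  R1 -= -1·R0 → [0,-1,0]
  R2 -= 3·R0 → [0,0,-4]
  R2 -= 0·R1 → [0,0,-4]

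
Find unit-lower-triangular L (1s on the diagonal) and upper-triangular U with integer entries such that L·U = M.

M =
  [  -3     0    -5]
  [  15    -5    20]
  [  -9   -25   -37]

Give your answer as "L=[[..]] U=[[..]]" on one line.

L=[[1,0,0],[-5,1,0],[3,5,1]] U=[[-3,0,-5],[0,-5,-5],[0,0,3]]

  R1 -= -5·R0 → [0,-5,-5]
  R2 -= 3·R0 → [0,-25,-22]
  R2 -= 5·R1 → [0,0,3]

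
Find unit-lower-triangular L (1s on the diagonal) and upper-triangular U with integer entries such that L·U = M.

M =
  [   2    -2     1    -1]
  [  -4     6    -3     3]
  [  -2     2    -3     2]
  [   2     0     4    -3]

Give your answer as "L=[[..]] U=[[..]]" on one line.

L=[[1,0,0,0],[-2,1,0,0],[-1,0,1,0],[1,1,-2,1]] U=[[2,-2,1,-1],[0,2,-1,1],[0,0,-2,1],[0,0,0,-1]]

  R1 -= -2·R0 → [0,2,-1,1]
  R2 -= -1·R0 → [0,0,-2,1]
  R3 -= 1·R0 → [0,2,3,-2]
  R2 -= 0·R1 → [0,0,-2,1]
  R3 -= 1·R1 → [0,0,4,-3]
  R3 -= -2·R2 → [0,0,0,-1]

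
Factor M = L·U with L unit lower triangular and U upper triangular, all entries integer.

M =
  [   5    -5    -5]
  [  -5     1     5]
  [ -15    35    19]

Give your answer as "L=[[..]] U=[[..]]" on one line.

  r1 -= -1·r0 → [0,-4,0]
  r2 -= -3·r0 → [0,20,4]
  r2 -= -5·r1 → [0,0,4]

L=[[1,0,0],[-1,1,0],[-3,-5,1]] U=[[5,-5,-5],[0,-4,0],[0,0,4]]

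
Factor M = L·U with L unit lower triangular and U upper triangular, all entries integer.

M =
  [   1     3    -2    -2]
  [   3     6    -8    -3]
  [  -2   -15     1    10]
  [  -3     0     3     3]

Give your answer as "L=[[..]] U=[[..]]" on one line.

L=[[1,0,0,0],[3,1,0,0],[-2,3,1,0],[-3,-3,-3,1]] U=[[1,3,-2,-2],[0,-3,-2,3],[0,0,3,-3],[0,0,0,-3]]

  r1 -= 3·r0 → [0,-3,-2,3]
  r2 -= -2·r0 → [0,-9,-3,6]
  r3 -= -3·r0 → [0,9,-3,-3]
  r2 -= 3·r1 → [0,0,3,-3]
  r3 -= -3·r1 → [0,0,-9,6]
  r3 -= -3·r2 → [0,0,0,-3]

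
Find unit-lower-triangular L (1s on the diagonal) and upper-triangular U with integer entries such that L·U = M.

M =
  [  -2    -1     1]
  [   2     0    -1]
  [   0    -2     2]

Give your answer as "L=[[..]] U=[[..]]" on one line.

L=[[1,0,0],[-1,1,0],[0,2,1]] U=[[-2,-1,1],[0,-1,0],[0,0,2]]

  r1 -= -1·r0 → [0,-1,0]
  r2 -= 0·r0 → [0,-2,2]
  r2 -= 2·r1 → [0,0,2]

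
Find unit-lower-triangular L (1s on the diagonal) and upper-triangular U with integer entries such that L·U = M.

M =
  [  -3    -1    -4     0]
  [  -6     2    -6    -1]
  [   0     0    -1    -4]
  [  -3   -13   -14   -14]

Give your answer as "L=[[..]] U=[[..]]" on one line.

L=[[1,0,0,0],[2,1,0,0],[0,0,1,0],[1,-3,4,1]] U=[[-3,-1,-4,0],[0,4,2,-1],[0,0,-1,-4],[0,0,0,-1]]

  R1 -= 2·R0 → [0,4,2,-1]
  R2 -= 0·R0 → [0,0,-1,-4]
  R3 -= 1·R0 → [0,-12,-10,-14]
  R2 -= 0·R1 → [0,0,-1,-4]
  R3 -= -3·R1 → [0,0,-4,-17]
  R3 -= 4·R2 → [0,0,0,-1]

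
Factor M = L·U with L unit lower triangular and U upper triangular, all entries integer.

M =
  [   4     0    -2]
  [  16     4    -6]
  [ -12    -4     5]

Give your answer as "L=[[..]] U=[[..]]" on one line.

L=[[1,0,0],[4,1,0],[-3,-1,1]] U=[[4,0,-2],[0,4,2],[0,0,1]]

  r1 -= 4·r0 → [0,4,2]
  r2 -= -3·r0 → [0,-4,-1]
  r2 -= -1·r1 → [0,0,1]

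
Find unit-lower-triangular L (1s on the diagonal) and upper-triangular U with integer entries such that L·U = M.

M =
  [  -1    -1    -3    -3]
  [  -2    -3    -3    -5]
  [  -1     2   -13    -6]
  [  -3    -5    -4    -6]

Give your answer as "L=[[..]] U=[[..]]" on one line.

L=[[1,0,0,0],[2,1,0,0],[1,-3,1,0],[3,2,1,1]] U=[[-1,-1,-3,-3],[0,-1,3,1],[0,0,-1,0],[0,0,0,1]]

  row1 -= 2·row0 → [0,-1,3,1]
  row2 -= 1·row0 → [0,3,-10,-3]
  row3 -= 3·row0 → [0,-2,5,3]
  row2 -= -3·row1 → [0,0,-1,0]
  row3 -= 2·row1 → [0,0,-1,1]
  row3 -= 1·row2 → [0,0,0,1]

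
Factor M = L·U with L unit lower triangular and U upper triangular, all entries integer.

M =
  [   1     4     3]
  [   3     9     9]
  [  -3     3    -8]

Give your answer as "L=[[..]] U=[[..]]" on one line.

L=[[1,0,0],[3,1,0],[-3,-5,1]] U=[[1,4,3],[0,-3,0],[0,0,1]]

  R1 -= 3·R0 → [0,-3,0]
  R2 -= -3·R0 → [0,15,1]
  R2 -= -5·R1 → [0,0,1]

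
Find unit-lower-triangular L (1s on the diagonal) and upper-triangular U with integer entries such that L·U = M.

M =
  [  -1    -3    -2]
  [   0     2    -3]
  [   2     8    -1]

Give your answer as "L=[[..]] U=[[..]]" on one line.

L=[[1,0,0],[0,1,0],[-2,1,1]] U=[[-1,-3,-2],[0,2,-3],[0,0,-2]]

  row1 -= 0·row0 → [0,2,-3]
  row2 -= -2·row0 → [0,2,-5]
  row2 -= 1·row1 → [0,0,-2]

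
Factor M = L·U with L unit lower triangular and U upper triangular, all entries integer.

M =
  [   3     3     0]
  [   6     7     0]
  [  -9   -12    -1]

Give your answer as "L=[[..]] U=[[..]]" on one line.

  row1 -= 2·row0 → [0,1,0]
  row2 -= -3·row0 → [0,-3,-1]
  row2 -= -3·row1 → [0,0,-1]

L=[[1,0,0],[2,1,0],[-3,-3,1]] U=[[3,3,0],[0,1,0],[0,0,-1]]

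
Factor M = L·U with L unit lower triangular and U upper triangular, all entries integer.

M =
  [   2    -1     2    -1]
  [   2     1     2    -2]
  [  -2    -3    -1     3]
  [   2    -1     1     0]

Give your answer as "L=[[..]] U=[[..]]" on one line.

L=[[1,0,0,0],[1,1,0,0],[-1,-2,1,0],[1,0,-1,1]] U=[[2,-1,2,-1],[0,2,0,-1],[0,0,1,0],[0,0,0,1]]

  r1 -= 1·r0 → [0,2,0,-1]
  r2 -= -1·r0 → [0,-4,1,2]
  r3 -= 1·r0 → [0,0,-1,1]
  r2 -= -2·r1 → [0,0,1,0]
  r3 -= 0·r1 → [0,0,-1,1]
  r3 -= -1·r2 → [0,0,0,1]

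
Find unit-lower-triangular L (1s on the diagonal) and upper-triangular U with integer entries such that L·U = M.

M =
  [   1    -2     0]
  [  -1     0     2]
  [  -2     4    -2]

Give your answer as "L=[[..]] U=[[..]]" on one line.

L=[[1,0,0],[-1,1,0],[-2,0,1]] U=[[1,-2,0],[0,-2,2],[0,0,-2]]

  R1 -= -1·R0 → [0,-2,2]
  R2 -= -2·R0 → [0,0,-2]
  R2 -= 0·R1 → [0,0,-2]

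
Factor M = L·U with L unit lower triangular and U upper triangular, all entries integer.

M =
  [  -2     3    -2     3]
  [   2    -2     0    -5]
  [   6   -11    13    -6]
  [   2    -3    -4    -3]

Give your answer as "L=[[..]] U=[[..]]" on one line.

  r1 -= -1·r0 → [0,1,-2,-2]
  r2 -= -3·r0 → [0,-2,7,3]
  r3 -= -1·r0 → [0,0,-6,0]
  r2 -= -2·r1 → [0,0,3,-1]
  r3 -= 0·r1 → [0,0,-6,0]
  r3 -= -2·r2 → [0,0,0,-2]

L=[[1,0,0,0],[-1,1,0,0],[-3,-2,1,0],[-1,0,-2,1]] U=[[-2,3,-2,3],[0,1,-2,-2],[0,0,3,-1],[0,0,0,-2]]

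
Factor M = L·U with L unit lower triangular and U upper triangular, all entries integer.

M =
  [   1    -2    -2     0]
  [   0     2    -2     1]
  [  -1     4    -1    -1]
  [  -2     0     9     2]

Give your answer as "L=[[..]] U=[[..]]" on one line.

  R1 -= 0·R0 → [0,2,-2,1]
  R2 -= -1·R0 → [0,2,-3,-1]
  R3 -= -2·R0 → [0,-4,5,2]
  R2 -= 1·R1 → [0,0,-1,-2]
  R3 -= -2·R1 → [0,0,1,4]
  R3 -= -1·R2 → [0,0,0,2]

L=[[1,0,0,0],[0,1,0,0],[-1,1,1,0],[-2,-2,-1,1]] U=[[1,-2,-2,0],[0,2,-2,1],[0,0,-1,-2],[0,0,0,2]]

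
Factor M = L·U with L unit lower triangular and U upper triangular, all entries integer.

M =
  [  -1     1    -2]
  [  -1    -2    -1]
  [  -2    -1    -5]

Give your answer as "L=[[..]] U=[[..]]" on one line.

  R1 -= 1·R0 → [0,-3,1]
  R2 -= 2·R0 → [0,-3,-1]
  R2 -= 1·R1 → [0,0,-2]

L=[[1,0,0],[1,1,0],[2,1,1]] U=[[-1,1,-2],[0,-3,1],[0,0,-2]]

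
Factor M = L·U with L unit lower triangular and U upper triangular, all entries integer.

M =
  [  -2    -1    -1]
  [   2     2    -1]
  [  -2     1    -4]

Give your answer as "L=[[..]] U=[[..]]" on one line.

L=[[1,0,0],[-1,1,0],[1,2,1]] U=[[-2,-1,-1],[0,1,-2],[0,0,1]]

  r1 -= -1·r0 → [0,1,-2]
  r2 -= 1·r0 → [0,2,-3]
  r2 -= 2·r1 → [0,0,1]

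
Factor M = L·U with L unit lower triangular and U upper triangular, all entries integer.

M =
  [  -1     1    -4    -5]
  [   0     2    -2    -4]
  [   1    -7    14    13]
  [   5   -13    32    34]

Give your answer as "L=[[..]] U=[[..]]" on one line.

L=[[1,0,0,0],[0,1,0,0],[-1,-3,1,0],[-5,-4,1,1]] U=[[-1,1,-4,-5],[0,2,-2,-4],[0,0,4,-4],[0,0,0,-3]]

  r1 -= 0·r0 → [0,2,-2,-4]
  r2 -= -1·r0 → [0,-6,10,8]
  r3 -= -5·r0 → [0,-8,12,9]
  r2 -= -3·r1 → [0,0,4,-4]
  r3 -= -4·r1 → [0,0,4,-7]
  r3 -= 1·r2 → [0,0,0,-3]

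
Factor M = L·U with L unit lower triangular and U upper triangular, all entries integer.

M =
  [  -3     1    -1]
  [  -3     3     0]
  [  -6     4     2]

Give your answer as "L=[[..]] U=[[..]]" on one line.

  row1 -= 1·row0 → [0,2,1]
  row2 -= 2·row0 → [0,2,4]
  row2 -= 1·row1 → [0,0,3]

L=[[1,0,0],[1,1,0],[2,1,1]] U=[[-3,1,-1],[0,2,1],[0,0,3]]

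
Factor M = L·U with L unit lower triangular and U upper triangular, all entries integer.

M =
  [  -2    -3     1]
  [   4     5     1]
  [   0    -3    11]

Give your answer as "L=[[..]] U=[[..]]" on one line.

L=[[1,0,0],[-2,1,0],[0,3,1]] U=[[-2,-3,1],[0,-1,3],[0,0,2]]

  R1 -= -2·R0 → [0,-1,3]
  R2 -= 0·R0 → [0,-3,11]
  R2 -= 3·R1 → [0,0,2]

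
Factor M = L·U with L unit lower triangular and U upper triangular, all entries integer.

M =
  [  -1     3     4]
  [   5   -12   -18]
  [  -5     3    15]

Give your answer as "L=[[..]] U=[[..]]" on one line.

  row1 -= -5·row0 → [0,3,2]
  row2 -= 5·row0 → [0,-12,-5]
  row2 -= -4·row1 → [0,0,3]

L=[[1,0,0],[-5,1,0],[5,-4,1]] U=[[-1,3,4],[0,3,2],[0,0,3]]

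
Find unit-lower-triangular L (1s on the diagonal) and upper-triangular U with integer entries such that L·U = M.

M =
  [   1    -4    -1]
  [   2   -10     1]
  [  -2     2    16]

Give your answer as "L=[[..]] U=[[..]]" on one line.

  r1 -= 2·r0 → [0,-2,3]
  r2 -= -2·r0 → [0,-6,14]
  r2 -= 3·r1 → [0,0,5]

L=[[1,0,0],[2,1,0],[-2,3,1]] U=[[1,-4,-1],[0,-2,3],[0,0,5]]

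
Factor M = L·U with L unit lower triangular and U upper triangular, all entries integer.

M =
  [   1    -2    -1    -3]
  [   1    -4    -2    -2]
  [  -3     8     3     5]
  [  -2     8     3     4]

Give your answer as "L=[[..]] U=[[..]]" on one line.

  R1 -= 1·R0 → [0,-2,-1,1]
  R2 -= -3·R0 → [0,2,0,-4]
  R3 -= -2·R0 → [0,4,1,-2]
  R2 -= -1·R1 → [0,0,-1,-3]
  R3 -= -2·R1 → [0,0,-1,0]
  R3 -= 1·R2 → [0,0,0,3]

L=[[1,0,0,0],[1,1,0,0],[-3,-1,1,0],[-2,-2,1,1]] U=[[1,-2,-1,-3],[0,-2,-1,1],[0,0,-1,-3],[0,0,0,3]]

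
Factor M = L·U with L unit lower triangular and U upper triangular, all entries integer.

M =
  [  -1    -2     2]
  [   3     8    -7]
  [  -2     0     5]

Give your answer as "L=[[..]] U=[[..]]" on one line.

L=[[1,0,0],[-3,1,0],[2,2,1]] U=[[-1,-2,2],[0,2,-1],[0,0,3]]

  R1 -= -3·R0 → [0,2,-1]
  R2 -= 2·R0 → [0,4,1]
  R2 -= 2·R1 → [0,0,3]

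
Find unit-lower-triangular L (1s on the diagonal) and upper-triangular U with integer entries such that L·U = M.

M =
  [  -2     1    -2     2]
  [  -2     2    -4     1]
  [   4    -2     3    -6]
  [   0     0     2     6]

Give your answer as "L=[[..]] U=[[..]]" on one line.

L=[[1,0,0,0],[1,1,0,0],[-2,0,1,0],[0,0,-2,1]] U=[[-2,1,-2,2],[0,1,-2,-1],[0,0,-1,-2],[0,0,0,2]]

  R1 -= 1·R0 → [0,1,-2,-1]
  R2 -= -2·R0 → [0,0,-1,-2]
  R3 -= 0·R0 → [0,0,2,6]
  R2 -= 0·R1 → [0,0,-1,-2]
  R3 -= 0·R1 → [0,0,2,6]
  R3 -= -2·R2 → [0,0,0,2]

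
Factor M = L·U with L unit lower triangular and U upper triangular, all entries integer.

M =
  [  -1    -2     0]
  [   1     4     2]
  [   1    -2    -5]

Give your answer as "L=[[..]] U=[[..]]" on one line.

L=[[1,0,0],[-1,1,0],[-1,-2,1]] U=[[-1,-2,0],[0,2,2],[0,0,-1]]

  R1 -= -1·R0 → [0,2,2]
  R2 -= -1·R0 → [0,-4,-5]
  R2 -= -2·R1 → [0,0,-1]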